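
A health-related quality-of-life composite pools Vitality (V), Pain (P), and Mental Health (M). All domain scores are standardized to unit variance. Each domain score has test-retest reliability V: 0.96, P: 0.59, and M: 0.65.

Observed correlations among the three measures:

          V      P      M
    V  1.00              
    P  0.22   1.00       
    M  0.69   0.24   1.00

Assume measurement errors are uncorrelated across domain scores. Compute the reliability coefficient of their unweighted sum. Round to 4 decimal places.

Var(V+P+M) = 3 + 2·[0.22 + 0.69 + 0.24] = 3 + 2.3 = 5.3.
Because errors are independent across components, Cov(Tᵢ,Tⱼ) = Cov(Xᵢ,Xⱼ); the off-diagonal part of the true-score variance is the same as above.
True-score variance = [0.96 + 0.59 + 0.65] + 2.3 = 2.2 + 2.3 = 4.5.
Reliability = 4.5 / 5.3 = 0.8491.

0.8491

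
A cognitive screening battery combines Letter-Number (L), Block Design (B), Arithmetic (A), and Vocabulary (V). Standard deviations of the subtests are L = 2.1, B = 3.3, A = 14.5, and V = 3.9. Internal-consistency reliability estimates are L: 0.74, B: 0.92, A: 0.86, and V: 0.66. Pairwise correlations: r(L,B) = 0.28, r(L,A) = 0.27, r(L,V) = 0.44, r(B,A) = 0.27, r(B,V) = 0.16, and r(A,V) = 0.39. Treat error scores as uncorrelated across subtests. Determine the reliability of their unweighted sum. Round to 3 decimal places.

0.893

Var(L+B+A+V) = 2.1² + 3.3² + 14.5² + 3.9² + 2·[2.1·3.3·0.28 + 2.1·14.5·0.27 + 2.1·3.9·0.44 + 3.3·14.5·0.27 + 3.3·3.9·0.16 + 14.5·3.9·0.39] = 240.76 + 101.597 = 342.357.
Under uncorrelated errors the observed covariances equal the true-score covariances, so only the own-variance terms attenuate.
True-score variance = [2.1²·0.74 + 3.3²·0.92 + 14.5²·0.86 + 3.9²·0.66] + 101.597 = 204.136 + 101.597 = 305.733.
Reliability = 305.733 / 342.357 = 0.893.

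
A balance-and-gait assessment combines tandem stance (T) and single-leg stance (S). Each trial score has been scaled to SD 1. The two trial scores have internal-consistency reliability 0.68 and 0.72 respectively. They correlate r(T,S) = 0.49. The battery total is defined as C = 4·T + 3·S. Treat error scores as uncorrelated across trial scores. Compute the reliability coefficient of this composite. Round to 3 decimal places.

Var(C) = 4² + 3² + 2·[12·0.49] = 25 + 11.76 = 36.76.
With uncorrelated errors the cross-covariances are all true-score covariance, so they carry over unchanged; only the diagonal terms shrink to ρᵢσᵢ².
True-score variance = [4²·0.68 + 3²·0.72] + 11.76 = 17.36 + 11.76 = 29.12.
Reliability = 29.12 / 36.76 = 0.792.

0.792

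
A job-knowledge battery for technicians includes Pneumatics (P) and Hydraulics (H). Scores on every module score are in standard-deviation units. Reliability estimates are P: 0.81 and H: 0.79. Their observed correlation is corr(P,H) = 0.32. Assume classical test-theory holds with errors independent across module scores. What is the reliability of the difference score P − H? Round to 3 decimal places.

0.706

Var(P−H) = 1 + 1 − 2·0.32 = 2 − 0.64 = 1.36.
With uncorrelated errors the cross-covariances are all true-score covariance, so they carry over unchanged; only the diagonal terms shrink to ρᵢσᵢ².
True-score variance = [0.81 + 0.79] − 0.64 = 1.6 − 0.64 = 0.96.
Reliability = 0.96 / 1.36 = 0.706.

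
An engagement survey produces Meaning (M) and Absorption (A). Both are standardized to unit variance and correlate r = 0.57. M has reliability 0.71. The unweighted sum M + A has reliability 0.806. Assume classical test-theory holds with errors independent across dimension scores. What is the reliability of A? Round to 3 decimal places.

0.681

Var(M+A) = 2 + 2·0.57 = 3.140.
True-score variance = ρ_M + ρ_A + 2·0.57, so 0.806 = (0.71 + ρ_A + 1.14) / 3.140.
ρ_A = 0.806·3.140 − 0.71 − 1.14 = 0.681.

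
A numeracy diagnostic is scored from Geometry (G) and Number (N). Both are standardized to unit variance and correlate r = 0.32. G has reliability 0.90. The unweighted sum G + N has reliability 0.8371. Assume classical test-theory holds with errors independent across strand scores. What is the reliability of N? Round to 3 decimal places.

0.670

Var(G+N) = 2 + 2·0.32 = 2.640.
True-score variance = ρ_G + ρ_N + 2·0.32, so 0.8371 = (0.90 + ρ_N + 0.64) / 2.640.
ρ_N = 0.8371·2.640 − 0.90 − 0.64 = 0.670.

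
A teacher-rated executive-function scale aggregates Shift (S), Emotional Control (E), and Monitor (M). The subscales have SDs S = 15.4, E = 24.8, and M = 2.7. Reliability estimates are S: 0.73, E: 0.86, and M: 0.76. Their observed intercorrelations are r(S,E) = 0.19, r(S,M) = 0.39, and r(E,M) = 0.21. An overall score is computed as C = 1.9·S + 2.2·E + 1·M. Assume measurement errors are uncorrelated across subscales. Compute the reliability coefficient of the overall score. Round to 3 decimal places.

Var(C) = 1.9²·15.4² + 2.2²·24.8² + 2.7² + 2·[4.18·15.4·24.8·0.19 + 1.9·15.4·2.7·0.39 + 2.2·24.8·2.7·0.21] = 3840.23 + 730.134 = 4570.37.
Because errors are independent across components, Cov(Tᵢ,Tⱼ) = Cov(Xᵢ,Xⱼ); the off-diagonal part of the true-score variance is the same as above.
True-score variance = [1.9²·15.4²·0.73 + 2.2²·24.8²·0.86 + 2.7²·0.76] + 730.134 = 3190.57 + 730.134 = 3920.7.
Reliability = 3920.7 / 4570.37 = 0.858.

0.858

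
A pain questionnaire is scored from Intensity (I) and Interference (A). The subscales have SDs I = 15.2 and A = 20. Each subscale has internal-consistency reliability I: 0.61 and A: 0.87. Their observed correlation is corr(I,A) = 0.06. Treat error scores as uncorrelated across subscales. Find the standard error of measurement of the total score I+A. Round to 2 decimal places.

Var(total) = 631.04 + 36.48 = 667.52.
True-score variance = 488.934 + 36.48 = 525.414, so reliability = 0.7871.
Error variance = 667.52 − 525.414 = 142.106; SEM = √142.106 = 11.92.

11.92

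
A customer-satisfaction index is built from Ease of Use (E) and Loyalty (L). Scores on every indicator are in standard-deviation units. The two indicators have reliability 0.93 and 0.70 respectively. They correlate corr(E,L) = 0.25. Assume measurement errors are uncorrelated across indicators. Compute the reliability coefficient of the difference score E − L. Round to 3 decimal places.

Var(E−L) = 1 + 1 − 2·0.25 = 2 − 0.5 = 1.5.
Under uncorrelated errors the observed covariances equal the true-score covariances, so only the own-variance terms attenuate.
True-score variance = [0.93 + 0.70] − 0.5 = 1.63 − 0.5 = 1.13.
Reliability = 1.13 / 1.5 = 0.753.

0.753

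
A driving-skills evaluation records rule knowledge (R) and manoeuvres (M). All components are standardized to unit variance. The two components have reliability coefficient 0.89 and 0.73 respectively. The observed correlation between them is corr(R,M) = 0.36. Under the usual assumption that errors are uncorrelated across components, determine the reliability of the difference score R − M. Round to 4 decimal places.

Var(R−M) = 1 + 1 − 2·0.36 = 2 − 0.72 = 1.28.
Under uncorrelated errors the observed covariances equal the true-score covariances, so only the own-variance terms attenuate.
True-score variance = [0.89 + 0.73] − 0.72 = 1.62 − 0.72 = 0.9.
Reliability = 0.9 / 1.28 = 0.7031.

0.7031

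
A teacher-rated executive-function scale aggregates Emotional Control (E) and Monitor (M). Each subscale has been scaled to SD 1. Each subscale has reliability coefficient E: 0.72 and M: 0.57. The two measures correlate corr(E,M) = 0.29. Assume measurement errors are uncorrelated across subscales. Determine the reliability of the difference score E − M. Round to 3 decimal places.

Var(E−M) = 1 + 1 − 2·0.29 = 2 − 0.58 = 1.42.
With uncorrelated errors the cross-covariances are all true-score covariance, so they carry over unchanged; only the diagonal terms shrink to ρᵢσᵢ².
True-score variance = [0.72 + 0.57] − 0.58 = 1.29 − 0.58 = 0.71.
Reliability = 0.71 / 1.42 = 0.500.

0.500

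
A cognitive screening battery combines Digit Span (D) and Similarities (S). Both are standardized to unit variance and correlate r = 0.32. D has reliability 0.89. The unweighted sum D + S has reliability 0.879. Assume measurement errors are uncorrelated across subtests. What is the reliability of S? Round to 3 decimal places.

0.791

Var(D+S) = 2 + 2·0.32 = 2.640.
True-score variance = ρ_D + ρ_S + 2·0.32, so 0.879 = (0.89 + ρ_S + 0.64) / 2.640.
ρ_S = 0.879·2.640 − 0.89 − 0.64 = 0.791.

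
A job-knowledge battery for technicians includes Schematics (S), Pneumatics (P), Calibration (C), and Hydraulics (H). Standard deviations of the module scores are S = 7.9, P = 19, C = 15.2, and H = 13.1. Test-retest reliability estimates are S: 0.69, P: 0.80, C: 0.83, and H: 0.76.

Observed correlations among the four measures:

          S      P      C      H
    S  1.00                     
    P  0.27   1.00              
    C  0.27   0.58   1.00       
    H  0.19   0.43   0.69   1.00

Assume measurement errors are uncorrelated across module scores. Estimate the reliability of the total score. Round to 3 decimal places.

0.906

Var(S+P+C+H) = 7.9² + 19² + 15.2² + 13.1² + 2·[7.9·19·0.27 + 7.9·15.2·0.27 + 7.9·13.1·0.19 + 19·15.2·0.58 + 19·13.1·0.43 + 15.2·13.1·0.69] = 826.06 + 1009.07 = 1835.13.
Under uncorrelated errors the observed covariances equal the true-score covariances, so only the own-variance terms attenuate.
True-score variance = [7.9²·0.69 + 19²·0.80 + 15.2²·0.83 + 13.1²·0.76] + 1009.07 = 654.05 + 1009.07 = 1663.12.
Reliability = 1663.12 / 1835.13 = 0.906.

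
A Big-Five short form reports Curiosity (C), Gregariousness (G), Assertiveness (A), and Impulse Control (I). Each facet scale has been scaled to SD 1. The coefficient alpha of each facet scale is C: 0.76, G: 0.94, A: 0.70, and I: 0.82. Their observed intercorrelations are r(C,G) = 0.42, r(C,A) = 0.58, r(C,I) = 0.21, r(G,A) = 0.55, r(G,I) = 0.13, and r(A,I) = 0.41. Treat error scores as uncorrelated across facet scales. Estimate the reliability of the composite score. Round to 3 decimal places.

Var(C+G+A+I) = 4 + 2·[0.42 + 0.58 + 0.21 + 0.55 + 0.13 + 0.41] = 4 + 4.6 = 8.6.
With uncorrelated errors the cross-covariances are all true-score covariance, so they carry over unchanged; only the diagonal terms shrink to ρᵢσᵢ².
True-score variance = [0.76 + 0.94 + 0.70 + 0.82] + 4.6 = 3.22 + 4.6 = 7.82.
Reliability = 7.82 / 8.6 = 0.909.

0.909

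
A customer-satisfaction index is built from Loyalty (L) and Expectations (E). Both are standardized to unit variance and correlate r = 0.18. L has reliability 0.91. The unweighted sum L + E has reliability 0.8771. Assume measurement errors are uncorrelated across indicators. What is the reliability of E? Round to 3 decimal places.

Var(L+E) = 2 + 2·0.18 = 2.360.
True-score variance = ρ_L + ρ_E + 2·0.18, so 0.8771 = (0.91 + ρ_E + 0.36) / 2.360.
ρ_E = 0.8771·2.360 − 0.91 − 0.36 = 0.800.

0.800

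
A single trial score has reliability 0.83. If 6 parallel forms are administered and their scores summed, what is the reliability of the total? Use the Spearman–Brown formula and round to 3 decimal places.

0.967

ρ_k = kρ / (1 + (k−1)ρ) = 6·0.83 / (1 + 5·0.83) = 4.980 / 5.150 = 0.967.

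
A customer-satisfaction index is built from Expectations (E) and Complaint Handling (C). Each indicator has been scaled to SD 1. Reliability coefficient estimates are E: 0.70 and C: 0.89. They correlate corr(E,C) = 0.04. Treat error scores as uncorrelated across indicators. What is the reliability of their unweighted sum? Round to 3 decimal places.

0.803

Var(E+C) = 2 + 2·[0.04] = 2 + 0.08 = 2.08.
Under uncorrelated errors the observed covariances equal the true-score covariances, so only the own-variance terms attenuate.
True-score variance = [0.70 + 0.89] + 0.08 = 1.59 + 0.08 = 1.67.
Reliability = 1.67 / 2.08 = 0.803.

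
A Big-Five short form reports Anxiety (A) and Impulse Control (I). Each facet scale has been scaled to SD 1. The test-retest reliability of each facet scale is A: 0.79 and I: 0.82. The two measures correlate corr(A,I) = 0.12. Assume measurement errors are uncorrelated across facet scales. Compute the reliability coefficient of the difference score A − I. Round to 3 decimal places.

Var(A−I) = 1 + 1 − 2·0.12 = 2 − 0.24 = 1.76.
Under uncorrelated errors the observed covariances equal the true-score covariances, so only the own-variance terms attenuate.
True-score variance = [0.79 + 0.82] − 0.24 = 1.61 − 0.24 = 1.37.
Reliability = 1.37 / 1.76 = 0.778.

0.778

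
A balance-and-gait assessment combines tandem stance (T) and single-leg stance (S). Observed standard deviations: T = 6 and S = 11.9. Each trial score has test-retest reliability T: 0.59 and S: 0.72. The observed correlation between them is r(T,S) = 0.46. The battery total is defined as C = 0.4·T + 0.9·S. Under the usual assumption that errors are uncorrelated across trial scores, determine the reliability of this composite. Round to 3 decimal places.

Var(C) = 0.4²·6² + 0.9²·11.9² + 2·[0.36·6·11.9·0.46] = 120.464 + 23.6477 = 144.112.
With uncorrelated errors the cross-covariances are all true-score covariance, so they carry over unchanged; only the diagonal terms shrink to ρᵢσᵢ².
True-score variance = [0.4²·6²·0.59 + 0.9²·11.9²·0.72] + 23.6477 = 85.9854 + 23.6477 = 109.633.
Reliability = 109.633 / 144.112 = 0.761.

0.761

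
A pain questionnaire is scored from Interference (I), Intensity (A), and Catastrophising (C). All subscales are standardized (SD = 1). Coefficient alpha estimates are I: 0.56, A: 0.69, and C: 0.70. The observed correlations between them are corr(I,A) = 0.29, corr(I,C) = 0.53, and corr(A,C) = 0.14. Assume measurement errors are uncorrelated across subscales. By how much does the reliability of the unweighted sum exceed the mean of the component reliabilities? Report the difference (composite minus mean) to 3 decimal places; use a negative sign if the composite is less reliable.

0.137

Var(sum) = 3 + 1.92 = 4.92; true-score variance = 1.95 + 1.92 = 3.87; composite reliability = 0.7866.
Mean component reliability = 0.6500.
Difference = 0.7866 − 0.6500 = 0.137.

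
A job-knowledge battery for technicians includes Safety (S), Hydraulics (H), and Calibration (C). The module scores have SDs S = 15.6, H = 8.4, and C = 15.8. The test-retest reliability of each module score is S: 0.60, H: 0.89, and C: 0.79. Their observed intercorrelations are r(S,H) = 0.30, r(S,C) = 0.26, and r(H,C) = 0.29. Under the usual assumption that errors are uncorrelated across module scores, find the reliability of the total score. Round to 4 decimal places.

0.8141

Var(S+H+C) = 15.6² + 8.4² + 15.8² + 2·[15.6·8.4·0.30 + 15.6·15.8·0.26 + 8.4·15.8·0.29] = 563.56 + 283.771 = 847.331.
With uncorrelated errors the cross-covariances are all true-score covariance, so they carry over unchanged; only the diagonal terms shrink to ρᵢσᵢ².
True-score variance = [15.6²·0.60 + 8.4²·0.89 + 15.8²·0.79] + 283.771 = 406.03 + 283.771 = 689.801.
Reliability = 689.801 / 847.331 = 0.8141.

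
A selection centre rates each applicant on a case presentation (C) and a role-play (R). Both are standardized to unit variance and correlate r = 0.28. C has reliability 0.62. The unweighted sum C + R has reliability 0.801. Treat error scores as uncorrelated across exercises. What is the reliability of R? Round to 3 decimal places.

0.871

Var(C+R) = 2 + 2·0.28 = 2.560.
True-score variance = ρ_C + ρ_R + 2·0.28, so 0.801 = (0.62 + ρ_R + 0.56) / 2.560.
ρ_R = 0.801·2.560 − 0.62 − 0.56 = 0.871.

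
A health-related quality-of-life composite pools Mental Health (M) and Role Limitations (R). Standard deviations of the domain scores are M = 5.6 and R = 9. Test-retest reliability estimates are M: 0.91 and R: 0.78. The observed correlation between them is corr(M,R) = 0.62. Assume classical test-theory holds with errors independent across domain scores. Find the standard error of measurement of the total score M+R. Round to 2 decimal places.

Var(total) = 112.36 + 62.496 = 174.856.
True-score variance = 91.7176 + 62.496 = 154.214, so reliability = 0.8819.
Error variance = 174.856 − 154.214 = 20.6424; SEM = √20.6424 = 4.54.

4.54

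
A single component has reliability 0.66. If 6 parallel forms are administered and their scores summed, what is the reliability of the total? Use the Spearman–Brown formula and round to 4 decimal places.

0.9209

ρ_k = kρ / (1 + (k−1)ρ) = 6·0.66 / (1 + 5·0.66) = 3.960 / 4.300 = 0.9209.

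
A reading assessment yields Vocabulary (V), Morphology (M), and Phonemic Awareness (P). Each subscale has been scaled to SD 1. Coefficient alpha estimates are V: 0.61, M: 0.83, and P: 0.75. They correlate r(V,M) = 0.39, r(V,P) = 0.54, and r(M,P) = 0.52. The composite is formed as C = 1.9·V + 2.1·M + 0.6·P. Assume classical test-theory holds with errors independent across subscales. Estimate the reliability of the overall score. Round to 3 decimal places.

Var(C) = 1.9² + 2.1² + 0.6² + 2·[3.99·0.39 + 1.14·0.54 + 1.26·0.52] = 8.38 + 5.6538 = 14.0338.
Under uncorrelated errors the observed covariances equal the true-score covariances, so only the own-variance terms attenuate.
True-score variance = [1.9²·0.61 + 2.1²·0.83 + 0.6²·0.75] + 5.6538 = 6.1324 + 5.6538 = 11.7862.
Reliability = 11.7862 / 14.0338 = 0.840.

0.840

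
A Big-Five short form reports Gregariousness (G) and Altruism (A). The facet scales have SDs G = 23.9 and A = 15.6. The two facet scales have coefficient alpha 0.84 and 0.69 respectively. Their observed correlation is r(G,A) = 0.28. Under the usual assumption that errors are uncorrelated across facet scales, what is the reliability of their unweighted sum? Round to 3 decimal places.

Var(G+A) = 23.9² + 15.6² + 2·[23.9·15.6·0.28] = 814.57 + 208.79 = 1023.36.
With uncorrelated errors the cross-covariances are all true-score covariance, so they carry over unchanged; only the diagonal terms shrink to ρᵢσᵢ².
True-score variance = [23.9²·0.84 + 15.6²·0.69] + 208.79 = 647.735 + 208.79 = 856.525.
Reliability = 856.525 / 1023.36 = 0.837.

0.837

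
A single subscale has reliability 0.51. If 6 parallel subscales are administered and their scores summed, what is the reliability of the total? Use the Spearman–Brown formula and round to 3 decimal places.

0.862

ρ_k = kρ / (1 + (k−1)ρ) = 6·0.51 / (1 + 5·0.51) = 3.060 / 3.550 = 0.862.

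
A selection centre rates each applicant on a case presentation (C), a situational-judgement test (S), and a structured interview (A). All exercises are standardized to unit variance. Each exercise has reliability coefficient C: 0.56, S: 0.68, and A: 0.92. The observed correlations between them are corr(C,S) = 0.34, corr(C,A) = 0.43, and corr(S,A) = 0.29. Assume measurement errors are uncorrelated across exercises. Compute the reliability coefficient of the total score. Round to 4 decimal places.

0.8359

Var(C+S+A) = 3 + 2·[0.34 + 0.43 + 0.29] = 3 + 2.12 = 5.12.
Because errors are independent across components, Cov(Tᵢ,Tⱼ) = Cov(Xᵢ,Xⱼ); the off-diagonal part of the true-score variance is the same as above.
True-score variance = [0.56 + 0.68 + 0.92] + 2.12 = 2.16 + 2.12 = 4.28.
Reliability = 4.28 / 5.12 = 0.8359.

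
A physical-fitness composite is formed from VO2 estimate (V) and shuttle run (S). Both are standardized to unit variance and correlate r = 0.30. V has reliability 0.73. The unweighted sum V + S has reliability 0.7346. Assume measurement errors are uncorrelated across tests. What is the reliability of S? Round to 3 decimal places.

0.580

Var(V+S) = 2 + 2·0.30 = 2.600.
True-score variance = ρ_V + ρ_S + 2·0.30, so 0.7346 = (0.73 + ρ_S + 0.60) / 2.600.
ρ_S = 0.7346·2.600 − 0.73 − 0.60 = 0.580.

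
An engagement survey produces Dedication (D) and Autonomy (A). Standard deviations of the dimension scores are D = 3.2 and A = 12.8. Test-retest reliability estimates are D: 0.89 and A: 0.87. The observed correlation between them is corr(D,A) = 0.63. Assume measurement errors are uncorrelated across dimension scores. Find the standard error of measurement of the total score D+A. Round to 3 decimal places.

Var(total) = 174.08 + 51.6096 = 225.69.
True-score variance = 151.654 + 51.6096 = 203.264, so reliability = 0.9006.
Error variance = 225.69 − 203.264 = 22.4256; SEM = √22.4256 = 4.736.

4.736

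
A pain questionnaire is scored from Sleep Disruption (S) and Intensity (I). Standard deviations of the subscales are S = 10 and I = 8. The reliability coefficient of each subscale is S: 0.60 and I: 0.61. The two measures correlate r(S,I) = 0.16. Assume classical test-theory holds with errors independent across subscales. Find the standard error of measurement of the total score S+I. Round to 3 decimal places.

8.060

Var(total) = 164 + 25.6 = 189.6.
True-score variance = 99.04 + 25.6 = 124.64, so reliability = 0.6574.
Error variance = 189.6 − 124.64 = 64.96; SEM = √64.96 = 8.060.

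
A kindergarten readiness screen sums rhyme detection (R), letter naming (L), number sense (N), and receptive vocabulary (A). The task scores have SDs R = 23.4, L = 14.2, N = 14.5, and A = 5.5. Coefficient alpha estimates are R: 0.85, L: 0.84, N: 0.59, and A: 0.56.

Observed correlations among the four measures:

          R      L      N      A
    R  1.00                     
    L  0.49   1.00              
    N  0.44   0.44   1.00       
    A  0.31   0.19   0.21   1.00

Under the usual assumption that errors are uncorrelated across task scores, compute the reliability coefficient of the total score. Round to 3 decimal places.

0.890

Var(R+L+N+A) = 23.4² + 14.2² + 14.5² + 5.5² + 2·[23.4·14.2·0.49 + 23.4·14.5·0.44 + 23.4·5.5·0.31 + 14.2·14.5·0.44 + 14.2·5.5·0.19 + 14.5·5.5·0.21] = 989.7 + 948.377 = 1938.08.
With uncorrelated errors the cross-covariances are all true-score covariance, so they carry over unchanged; only the diagonal terms shrink to ρᵢσᵢ².
True-score variance = [23.4²·0.85 + 14.2²·0.84 + 14.5²·0.59 + 5.5²·0.56] + 948.377 = 775.791 + 948.377 = 1724.17.
Reliability = 1724.17 / 1938.08 = 0.890.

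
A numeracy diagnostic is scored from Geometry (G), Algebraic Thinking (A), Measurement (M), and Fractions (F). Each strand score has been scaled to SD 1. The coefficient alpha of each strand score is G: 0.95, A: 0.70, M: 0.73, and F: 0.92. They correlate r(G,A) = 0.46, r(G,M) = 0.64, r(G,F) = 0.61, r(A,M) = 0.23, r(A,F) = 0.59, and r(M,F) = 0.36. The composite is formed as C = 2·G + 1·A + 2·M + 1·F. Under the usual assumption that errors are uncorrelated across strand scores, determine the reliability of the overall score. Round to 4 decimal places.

Var(C) = 2² + 1 + 2² + 1 + 2·[2·0.46 + 4·0.64 + 2·0.61 + 2·0.23 + 0.59 + 2·0.36] = 10 + 12.94 = 22.94.
Under uncorrelated errors the observed covariances equal the true-score covariances, so only the own-variance terms attenuate.
True-score variance = [2²·0.95 + 0.70 + 2²·0.73 + 0.92] + 12.94 = 8.34 + 12.94 = 21.28.
Reliability = 21.28 / 22.94 = 0.9276.

0.9276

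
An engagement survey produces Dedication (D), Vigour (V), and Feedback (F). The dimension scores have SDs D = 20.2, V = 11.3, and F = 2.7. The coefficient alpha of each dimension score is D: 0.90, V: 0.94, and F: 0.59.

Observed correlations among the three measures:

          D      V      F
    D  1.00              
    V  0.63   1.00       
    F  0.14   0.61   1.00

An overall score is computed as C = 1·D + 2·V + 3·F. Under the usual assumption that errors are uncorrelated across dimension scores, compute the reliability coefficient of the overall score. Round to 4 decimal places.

Var(C) = 20.2² + 2²·11.3² + 3²·2.7² + 2·[2·20.2·11.3·0.63 + 3·20.2·2.7·0.14 + 6·11.3·2.7·0.61] = 984.41 + 844.362 = 1828.77.
Under uncorrelated errors the observed covariances equal the true-score covariances, so only the own-variance terms attenuate.
True-score variance = [20.2²·0.90 + 2²·11.3²·0.94 + 3²·2.7²·0.59] + 844.362 = 886.06 + 844.362 = 1730.42.
Reliability = 1730.42 / 1828.77 = 0.9462.

0.9462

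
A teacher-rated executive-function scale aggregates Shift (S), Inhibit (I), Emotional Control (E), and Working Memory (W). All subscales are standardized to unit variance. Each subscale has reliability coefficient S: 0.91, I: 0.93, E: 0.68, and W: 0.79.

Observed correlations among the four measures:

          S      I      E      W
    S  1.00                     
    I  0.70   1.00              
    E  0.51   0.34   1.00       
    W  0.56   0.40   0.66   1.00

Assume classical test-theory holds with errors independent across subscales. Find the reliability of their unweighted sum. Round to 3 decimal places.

Var(S+I+E+W) = 4 + 2·[0.70 + 0.51 + 0.56 + 0.34 + 0.40 + 0.66] = 4 + 6.34 = 10.34.
Under uncorrelated errors the observed covariances equal the true-score covariances, so only the own-variance terms attenuate.
True-score variance = [0.91 + 0.93 + 0.68 + 0.79] + 6.34 = 3.31 + 6.34 = 9.65.
Reliability = 9.65 / 10.34 = 0.933.

0.933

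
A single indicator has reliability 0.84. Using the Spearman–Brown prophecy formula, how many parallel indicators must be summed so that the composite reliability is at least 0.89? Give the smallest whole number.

2

k ≥ ρ*(1−ρ₁)/(ρ₁(1−ρ*)) = 0.89·0.16 / (0.84·0.11) = 1.541.
Smallest integer k = 2.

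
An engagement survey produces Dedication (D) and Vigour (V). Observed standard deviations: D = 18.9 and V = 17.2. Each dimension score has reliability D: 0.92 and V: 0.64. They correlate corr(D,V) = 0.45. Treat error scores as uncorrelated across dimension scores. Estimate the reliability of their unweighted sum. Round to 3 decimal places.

0.857

Var(D+V) = 18.9² + 17.2² + 2·[18.9·17.2·0.45] = 653.05 + 292.572 = 945.622.
With uncorrelated errors the cross-covariances are all true-score covariance, so they carry over unchanged; only the diagonal terms shrink to ρᵢσᵢ².
True-score variance = [18.9²·0.92 + 17.2²·0.64] + 292.572 = 517.971 + 292.572 = 810.543.
Reliability = 810.543 / 945.622 = 0.857.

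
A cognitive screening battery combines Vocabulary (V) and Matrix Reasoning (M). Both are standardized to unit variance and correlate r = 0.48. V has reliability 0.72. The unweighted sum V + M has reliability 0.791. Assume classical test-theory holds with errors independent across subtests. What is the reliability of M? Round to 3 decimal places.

0.661

Var(V+M) = 2 + 2·0.48 = 2.960.
True-score variance = ρ_V + ρ_M + 2·0.48, so 0.791 = (0.72 + ρ_M + 0.96) / 2.960.
ρ_M = 0.791·2.960 − 0.72 − 0.96 = 0.661.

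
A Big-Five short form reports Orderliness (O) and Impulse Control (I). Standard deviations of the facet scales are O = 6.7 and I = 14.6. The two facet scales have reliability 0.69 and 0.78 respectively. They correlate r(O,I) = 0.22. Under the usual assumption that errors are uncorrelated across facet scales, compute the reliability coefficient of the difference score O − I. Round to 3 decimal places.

0.717

Var(O−I) = 6.7² + 14.6² − 2·6.7·14.6·0.22 = 258.05 − 43.0408 = 215.009.
Under uncorrelated errors the observed covariances equal the true-score covariances, so only the own-variance terms attenuate.
True-score variance = [6.7²·0.69 + 14.6²·0.78] − 43.0408 = 197.239 − 43.0408 = 154.198.
Reliability = 154.198 / 215.009 = 0.717.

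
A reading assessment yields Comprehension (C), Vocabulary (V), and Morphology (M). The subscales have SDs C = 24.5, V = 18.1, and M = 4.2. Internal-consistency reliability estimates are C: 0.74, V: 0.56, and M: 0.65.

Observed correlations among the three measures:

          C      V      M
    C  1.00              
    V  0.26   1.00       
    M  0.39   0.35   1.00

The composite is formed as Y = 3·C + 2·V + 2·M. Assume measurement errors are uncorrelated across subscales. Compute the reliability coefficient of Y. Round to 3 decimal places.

Var(Y) = 3²·24.5² + 2²·18.1² + 2²·4.2² + 2·[6·24.5·18.1·0.26 + 6·24.5·4.2·0.39 + 4·18.1·4.2·0.35] = 6783.25 + 2077.99 = 8861.24.
Under uncorrelated errors the observed covariances equal the true-score covariances, so only the own-variance terms attenuate.
True-score variance = [3²·24.5²·0.74 + 2²·18.1²·0.56 + 2²·4.2²·0.65] + 2077.99 = 4777.38 + 2077.99 = 6855.37.
Reliability = 6855.37 / 8861.24 = 0.774.

0.774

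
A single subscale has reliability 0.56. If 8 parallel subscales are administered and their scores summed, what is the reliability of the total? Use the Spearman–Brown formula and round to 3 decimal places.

ρ_k = kρ / (1 + (k−1)ρ) = 8·0.56 / (1 + 7·0.56) = 4.480 / 4.920 = 0.911.

0.911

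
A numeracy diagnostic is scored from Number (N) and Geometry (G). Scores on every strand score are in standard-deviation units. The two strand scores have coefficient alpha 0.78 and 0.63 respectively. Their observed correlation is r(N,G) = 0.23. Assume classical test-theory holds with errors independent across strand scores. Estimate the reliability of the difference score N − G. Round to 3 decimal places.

0.617

Var(N−G) = 1 + 1 − 2·0.23 = 2 − 0.46 = 1.54.
Because errors are independent across components, Cov(Tᵢ,Tⱼ) = Cov(Xᵢ,Xⱼ); the off-diagonal part of the true-score variance is the same as above.
True-score variance = [0.78 + 0.63] − 0.46 = 1.41 − 0.46 = 0.95.
Reliability = 0.95 / 1.54 = 0.617.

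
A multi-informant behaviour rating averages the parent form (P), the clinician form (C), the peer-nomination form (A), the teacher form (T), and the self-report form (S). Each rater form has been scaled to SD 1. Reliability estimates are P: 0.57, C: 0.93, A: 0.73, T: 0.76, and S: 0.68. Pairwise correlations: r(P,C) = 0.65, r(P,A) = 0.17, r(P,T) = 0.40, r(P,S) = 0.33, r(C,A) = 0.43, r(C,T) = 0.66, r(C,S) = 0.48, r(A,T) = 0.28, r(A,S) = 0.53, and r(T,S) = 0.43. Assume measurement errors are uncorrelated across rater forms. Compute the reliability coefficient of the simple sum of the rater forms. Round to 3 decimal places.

Var(P+C+A+T+S) = 5 + 2·[0.65 + 0.17 + 0.40 + 0.33 + 0.43 + 0.66 + 0.48 + 0.28 + 0.53 + 0.43] = 5 + 8.72 = 13.72.
With uncorrelated errors the cross-covariances are all true-score covariance, so they carry over unchanged; only the diagonal terms shrink to ρᵢσᵢ².
True-score variance = [0.57 + 0.93 + 0.73 + 0.76 + 0.68] + 8.72 = 3.67 + 8.72 = 12.39.
Reliability = 12.39 / 13.72 = 0.903.

0.903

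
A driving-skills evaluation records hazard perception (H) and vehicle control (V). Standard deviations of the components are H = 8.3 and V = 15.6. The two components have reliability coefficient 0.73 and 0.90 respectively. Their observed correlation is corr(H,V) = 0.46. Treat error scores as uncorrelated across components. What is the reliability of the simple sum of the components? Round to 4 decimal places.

Var(H+V) = 8.3² + 15.6² + 2·[8.3·15.6·0.46] = 312.25 + 119.122 = 431.372.
Under uncorrelated errors the observed covariances equal the true-score covariances, so only the own-variance terms attenuate.
True-score variance = [8.3²·0.73 + 15.6²·0.90] + 119.122 = 269.314 + 119.122 = 388.435.
Reliability = 388.435 / 431.372 = 0.9005.

0.9005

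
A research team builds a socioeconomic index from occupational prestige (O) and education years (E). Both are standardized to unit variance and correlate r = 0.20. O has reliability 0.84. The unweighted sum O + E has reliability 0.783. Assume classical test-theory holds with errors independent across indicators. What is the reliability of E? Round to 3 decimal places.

Var(O+E) = 2 + 2·0.20 = 2.400.
True-score variance = ρ_O + ρ_E + 2·0.20, so 0.783 = (0.84 + ρ_E + 0.40) / 2.400.
ρ_E = 0.783·2.400 − 0.84 − 0.40 = 0.639.

0.639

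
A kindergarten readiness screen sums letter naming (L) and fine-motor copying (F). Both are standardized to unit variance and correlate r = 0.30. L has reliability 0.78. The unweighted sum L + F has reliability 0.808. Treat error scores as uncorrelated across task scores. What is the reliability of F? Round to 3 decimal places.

0.721

Var(L+F) = 2 + 2·0.30 = 2.600.
True-score variance = ρ_L + ρ_F + 2·0.30, so 0.808 = (0.78 + ρ_F + 0.60) / 2.600.
ρ_F = 0.808·2.600 − 0.78 − 0.60 = 0.721.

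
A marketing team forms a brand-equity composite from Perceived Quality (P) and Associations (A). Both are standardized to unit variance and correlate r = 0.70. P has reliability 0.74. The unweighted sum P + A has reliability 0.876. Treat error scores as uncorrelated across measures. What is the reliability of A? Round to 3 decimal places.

0.838

Var(P+A) = 2 + 2·0.70 = 3.400.
True-score variance = ρ_P + ρ_A + 2·0.70, so 0.876 = (0.74 + ρ_A + 1.40) / 3.400.
ρ_A = 0.876·3.400 − 0.74 − 1.40 = 0.838.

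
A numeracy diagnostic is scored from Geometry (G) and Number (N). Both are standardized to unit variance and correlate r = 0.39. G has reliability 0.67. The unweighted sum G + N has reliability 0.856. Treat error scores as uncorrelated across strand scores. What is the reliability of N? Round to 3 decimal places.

0.930

Var(G+N) = 2 + 2·0.39 = 2.780.
True-score variance = ρ_G + ρ_N + 2·0.39, so 0.856 = (0.67 + ρ_N + 0.78) / 2.780.
ρ_N = 0.856·2.780 − 0.67 − 0.78 = 0.930.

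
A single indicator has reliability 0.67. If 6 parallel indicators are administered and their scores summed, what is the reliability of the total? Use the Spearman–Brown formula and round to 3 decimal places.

0.924

ρ_k = kρ / (1 + (k−1)ρ) = 6·0.67 / (1 + 5·0.67) = 4.020 / 4.350 = 0.924.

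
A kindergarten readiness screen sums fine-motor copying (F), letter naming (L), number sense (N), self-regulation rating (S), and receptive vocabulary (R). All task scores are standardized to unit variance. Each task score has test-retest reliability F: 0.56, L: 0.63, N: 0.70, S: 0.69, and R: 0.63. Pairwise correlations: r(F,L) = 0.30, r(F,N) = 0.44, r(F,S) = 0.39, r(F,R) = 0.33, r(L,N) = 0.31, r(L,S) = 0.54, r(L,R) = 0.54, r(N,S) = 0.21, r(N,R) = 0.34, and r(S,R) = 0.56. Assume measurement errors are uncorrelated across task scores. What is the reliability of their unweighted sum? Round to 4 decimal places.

Var(F+L+N+S+R) = 5 + 2·[0.30 + 0.44 + 0.39 + 0.33 + 0.31 + 0.54 + 0.54 + 0.21 + 0.34 + 0.56] = 5 + 7.92 = 12.92.
With uncorrelated errors the cross-covariances are all true-score covariance, so they carry over unchanged; only the diagonal terms shrink to ρᵢσᵢ².
True-score variance = [0.56 + 0.63 + 0.70 + 0.69 + 0.63] + 7.92 = 3.21 + 7.92 = 11.13.
Reliability = 11.13 / 12.92 = 0.8615.

0.8615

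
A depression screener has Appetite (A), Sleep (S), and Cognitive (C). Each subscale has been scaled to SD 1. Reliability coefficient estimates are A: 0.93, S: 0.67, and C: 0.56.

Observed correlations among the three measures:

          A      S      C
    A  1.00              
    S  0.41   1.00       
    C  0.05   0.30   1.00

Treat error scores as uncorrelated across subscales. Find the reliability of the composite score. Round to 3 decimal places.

0.814

Var(A+S+C) = 3 + 2·[0.41 + 0.05 + 0.30] = 3 + 1.52 = 4.52.
With uncorrelated errors the cross-covariances are all true-score covariance, so they carry over unchanged; only the diagonal terms shrink to ρᵢσᵢ².
True-score variance = [0.93 + 0.67 + 0.56] + 1.52 = 2.16 + 1.52 = 3.68.
Reliability = 3.68 / 4.52 = 0.814.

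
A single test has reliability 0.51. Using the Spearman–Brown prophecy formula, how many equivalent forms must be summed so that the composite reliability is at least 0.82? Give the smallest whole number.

k ≥ ρ*(1−ρ₁)/(ρ₁(1−ρ*)) = 0.82·0.49 / (0.51·0.18) = 4.377.
Smallest integer k = 5.

5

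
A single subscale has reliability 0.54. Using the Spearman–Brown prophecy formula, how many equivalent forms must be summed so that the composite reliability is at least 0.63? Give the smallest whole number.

2

k ≥ ρ*(1−ρ₁)/(ρ₁(1−ρ*)) = 0.63·0.46 / (0.54·0.37) = 1.450.
Smallest integer k = 2.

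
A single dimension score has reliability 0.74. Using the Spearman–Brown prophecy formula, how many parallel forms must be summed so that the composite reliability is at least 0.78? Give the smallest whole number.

k ≥ ρ*(1−ρ₁)/(ρ₁(1−ρ*)) = 0.78·0.26 / (0.74·0.22) = 1.246.
Smallest integer k = 2.

2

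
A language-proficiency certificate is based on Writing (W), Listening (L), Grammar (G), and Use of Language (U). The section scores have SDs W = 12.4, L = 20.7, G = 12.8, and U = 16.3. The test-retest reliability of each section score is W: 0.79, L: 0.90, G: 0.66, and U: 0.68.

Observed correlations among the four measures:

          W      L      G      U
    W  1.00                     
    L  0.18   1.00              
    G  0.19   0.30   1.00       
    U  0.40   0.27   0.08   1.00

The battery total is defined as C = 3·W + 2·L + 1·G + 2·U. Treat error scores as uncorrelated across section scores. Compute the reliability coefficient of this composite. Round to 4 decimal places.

0.8799

Var(C) = 3²·12.4² + 2²·20.7² + 12.8² + 2²·16.3² + 2·[6·12.4·20.7·0.18 + 3·12.4·12.8·0.19 + 6·12.4·16.3·0.40 + 2·20.7·12.8·0.30 + 4·20.7·16.3·0.27 + 2·12.8·16.3·0.08] = 4324.4 + 2819.07 = 7143.47.
Because errors are independent across components, Cov(Tᵢ,Tⱼ) = Cov(Xᵢ,Xⱼ); the off-diagonal part of the true-score variance is the same as above.
True-score variance = [3²·12.4²·0.79 + 2²·20.7²·0.90 + 12.8²·0.66 + 2²·16.3²·0.68] + 2819.07 = 3466.61 + 2819.07 = 6285.68.
Reliability = 6285.68 / 7143.47 = 0.8799.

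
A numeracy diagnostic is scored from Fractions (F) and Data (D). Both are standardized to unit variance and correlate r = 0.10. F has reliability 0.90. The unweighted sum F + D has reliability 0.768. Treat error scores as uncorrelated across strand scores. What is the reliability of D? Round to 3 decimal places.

0.590

Var(F+D) = 2 + 2·0.10 = 2.200.
True-score variance = ρ_F + ρ_D + 2·0.10, so 0.768 = (0.90 + ρ_D + 0.20) / 2.200.
ρ_D = 0.768·2.200 − 0.90 − 0.20 = 0.590.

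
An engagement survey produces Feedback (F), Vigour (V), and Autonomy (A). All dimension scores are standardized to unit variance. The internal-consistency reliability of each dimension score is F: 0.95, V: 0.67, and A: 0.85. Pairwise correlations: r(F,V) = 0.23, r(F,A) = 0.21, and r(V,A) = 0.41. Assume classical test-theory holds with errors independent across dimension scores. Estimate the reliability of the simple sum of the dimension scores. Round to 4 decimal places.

0.8872

Var(F+V+A) = 3 + 2·[0.23 + 0.21 + 0.41] = 3 + 1.7 = 4.7.
Under uncorrelated errors the observed covariances equal the true-score covariances, so only the own-variance terms attenuate.
True-score variance = [0.95 + 0.67 + 0.85] + 1.7 = 2.47 + 1.7 = 4.17.
Reliability = 4.17 / 4.7 = 0.8872.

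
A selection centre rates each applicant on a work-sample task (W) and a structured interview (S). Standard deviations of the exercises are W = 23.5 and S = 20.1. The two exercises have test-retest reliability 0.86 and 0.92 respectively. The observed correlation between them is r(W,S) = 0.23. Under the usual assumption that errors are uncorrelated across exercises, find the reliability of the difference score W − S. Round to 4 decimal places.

Var(W−S) = 23.5² + 20.1² − 2·23.5·20.1·0.23 = 956.26 − 217.281 = 738.979.
With uncorrelated errors the cross-covariances are all true-score covariance, so they carry over unchanged; only the diagonal terms shrink to ρᵢσᵢ².
True-score variance = [23.5²·0.86 + 20.1²·0.92] − 217.281 = 846.624 − 217.281 = 629.343.
Reliability = 629.343 / 738.979 = 0.8516.

0.8516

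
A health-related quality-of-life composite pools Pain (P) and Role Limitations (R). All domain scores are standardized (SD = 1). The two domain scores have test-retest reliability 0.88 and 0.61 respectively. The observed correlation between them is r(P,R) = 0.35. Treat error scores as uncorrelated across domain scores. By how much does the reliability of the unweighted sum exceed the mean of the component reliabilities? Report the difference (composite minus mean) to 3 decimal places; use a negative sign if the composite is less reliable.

0.066

Var(sum) = 2 + 0.7 = 2.7; true-score variance = 1.49 + 0.7 = 2.19; composite reliability = 0.8111.
Mean component reliability = 0.7450.
Difference = 0.8111 − 0.7450 = 0.066.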